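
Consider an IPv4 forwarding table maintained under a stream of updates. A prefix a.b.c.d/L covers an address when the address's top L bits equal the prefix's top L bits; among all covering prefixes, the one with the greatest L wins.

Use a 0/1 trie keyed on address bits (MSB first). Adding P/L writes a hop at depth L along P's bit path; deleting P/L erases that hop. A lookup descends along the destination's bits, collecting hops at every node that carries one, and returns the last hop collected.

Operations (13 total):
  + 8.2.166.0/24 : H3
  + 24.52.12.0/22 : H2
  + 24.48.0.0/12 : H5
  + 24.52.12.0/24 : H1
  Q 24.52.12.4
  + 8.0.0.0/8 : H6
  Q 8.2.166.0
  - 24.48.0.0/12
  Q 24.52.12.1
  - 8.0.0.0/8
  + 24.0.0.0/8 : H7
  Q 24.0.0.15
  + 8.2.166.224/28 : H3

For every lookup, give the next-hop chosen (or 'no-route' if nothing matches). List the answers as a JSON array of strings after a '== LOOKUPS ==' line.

Process each operation:
  add 8.2.166.0/24 -> H3 at depth 24
  add 24.52.12.0/22 -> H2 at depth 22
  add 24.48.0.0/12 -> H5 at depth 12
  add 24.52.12.0/24 -> H1 at depth 24
  Q 24.52.12.4: descend 000110000011010000001100 ; hops seen [H5,H2,H1] ; pick H1
  add 8.0.0.0/8 -> H6 at depth 8
  Q 8.2.166.0: descend 000010000000001010100110 ; hops seen [H6,H3] ; pick H3
  del 24.48.0.0/12 (clear depth 12)
  Q 24.52.12.1: descend 000110000011010000001100 ; hops seen [H2,H1] ; pick H1
  del 8.0.0.0/8 (clear depth 8)
  add 24.0.0.0/8 -> H7 at depth 8
  Q 24.0.0.15: descend 0001100000 ; hops seen [H7] ; pick H7
  add 8.2.166.224/28 -> H3 at depth 28

== LOOKUPS ==
["H1","H3","H1","H7"]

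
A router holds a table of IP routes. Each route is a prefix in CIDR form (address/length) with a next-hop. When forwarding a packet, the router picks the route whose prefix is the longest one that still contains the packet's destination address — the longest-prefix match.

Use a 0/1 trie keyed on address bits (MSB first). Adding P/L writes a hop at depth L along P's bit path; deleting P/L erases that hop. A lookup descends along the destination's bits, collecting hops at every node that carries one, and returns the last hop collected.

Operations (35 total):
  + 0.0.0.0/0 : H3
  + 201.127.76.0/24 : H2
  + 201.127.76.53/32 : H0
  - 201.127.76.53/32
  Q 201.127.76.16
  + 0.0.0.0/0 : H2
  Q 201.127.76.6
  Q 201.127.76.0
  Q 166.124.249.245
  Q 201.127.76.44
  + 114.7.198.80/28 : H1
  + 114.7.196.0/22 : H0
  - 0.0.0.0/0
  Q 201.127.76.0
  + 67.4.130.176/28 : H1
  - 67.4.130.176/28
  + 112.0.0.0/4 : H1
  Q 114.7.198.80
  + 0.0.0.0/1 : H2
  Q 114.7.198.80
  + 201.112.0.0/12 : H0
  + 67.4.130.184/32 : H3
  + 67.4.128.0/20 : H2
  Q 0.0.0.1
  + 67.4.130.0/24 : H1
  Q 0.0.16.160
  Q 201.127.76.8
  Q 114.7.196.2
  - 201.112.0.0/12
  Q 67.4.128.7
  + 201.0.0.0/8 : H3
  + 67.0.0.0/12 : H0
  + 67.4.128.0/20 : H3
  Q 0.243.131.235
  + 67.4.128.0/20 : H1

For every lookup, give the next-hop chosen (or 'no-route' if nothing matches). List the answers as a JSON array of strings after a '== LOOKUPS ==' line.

Apply in order:
  + 0.0.0.0/0 (H3) depth=0
  + 201.127.76.0/24 (H2) depth=24
  + 201.127.76.53/32 (H0) depth=32
  del 201.127.76.53/32 (clear depth 32)
  lookup 201.127.76.16: bits 11001001011111110100110000 walk d0:H3→d1:-→d2:-→d3:-→d4:-→d5:-→d6:-→d7:-→d8:-→d9:-→d10:-→d11:-→d12:-→d13:-→d14:-→d15:-→d16:-→d17:-→d18:-→d19:-→d20:-→d21:-→d22:-→d23:-→d24:H2→d25:-→d26:- -> H2
  + 0.0.0.0/0 (H2) depth=0
  lookup 201.127.76.6: bits 11001001011111110100110000 walk d0:H2→d1:-→d2:-→d3:-→d4:-→d5:-→d6:-→d7:-→d8:-→d9:-→d10:-→d11:-→d12:-→d13:-→d14:-→d15:-→d16:-→d17:-→d18:-→d19:-→d20:-→d21:-→d22:-→d23:-→d24:H2→d25:-→d26:- -> H2
  lookup 201.127.76.0: bits 11001001011111110100110000 walk d0:H2→d1:-→d2:-→d3:-→d4:-→d5:-→d6:-→d7:-→d8:-→d9:-→d10:-→d11:-→d12:-→d13:-→d14:-→d15:-→d16:-→d17:-→d18:-→d19:-→d20:-→d21:-→d22:-→d23:-→d24:H2→d25:-→d26:- -> H2
  lookup 166.124.249.245: bits 1 walk d0:H2→d1:- -> H2
  lookup 201.127.76.44: bits 110010010111111101001100001 walk d0:H2→d1:-→d2:-→d3:-→d4:-→d5:-→d6:-→d7:-→d8:-→d9:-→d10:-→d11:-→d12:-→d13:-→d14:-→d15:-→d16:-→d17:-→d18:-→d19:-→d20:-→d21:-→d22:-→d23:-→d24:H2→d25:-→d26:-→d27:- -> H2
  + 114.7.198.80/28 (H1) depth=28
  + 114.7.196.0/22 (H0) depth=22
  del 0.0.0.0/0 (clear depth 0)
  lookup 201.127.76.0: bits 11001001011111110100110000 walk d0:-→d1:-→d2:-→d3:-→d4:-→d5:-→d6:-→d7:-→d8:-→d9:-→d10:-→d11:-→d12:-→d13:-→d14:-→d15:-→d16:-→d17:-→d18:-→d19:-→d20:-→d21:-→d22:-→d23:-→d24:H2→d25:-→d26:- -> H2
  + 67.4.130.176/28 (H1) depth=28
  del 67.4.130.176/28 (clear depth 28)
  + 112.0.0.0/4 (H1) depth=4
  lookup 114.7.198.80: bits 0111001000000111110001100101 walk d0:-→d1:-→d2:-→d3:-→d4:H1→d5:-→d6:-→d7:-→d8:-→d9:-→d10:-→d11:-→d12:-→d13:-→d14:-→d15:-→d16:-→d17:-→d18:-→d19:-→d20:-→d21:-→d22:H0→d23:-→d24:-→d25:-→d26:-→d27:-→d28:H1 -> H1
  + 0.0.0.0/1 (H2) depth=1
  lookup 114.7.198.80: bits 0111001000000111110001100101 walk d0:-→d1:H2→d2:-→d3:-→d4:H1→d5:-→d6:-→d7:-→d8:-→d9:-→d10:-→d11:-→d12:-→d13:-→d14:-→d15:-→d16:-→d17:-→d18:-→d19:-→d20:-→d21:-→d22:H0→d23:-→d24:-→d25:-→d26:-→d27:-→d28:H1 -> H1
  + 201.112.0.0/12 (H0) depth=12
  + 67.4.130.184/32 (H3) depth=32
  + 67.4.128.0/20 (H2) depth=20
  lookup 0.0.0.1: bits 0 walk d0:-→d1:H2 -> H2
  + 67.4.130.0/24 (H1) depth=24
  lookup 0.0.16.160: bits 0 walk d0:-→d1:H2 -> H2
  lookup 201.127.76.8: bits 11001001011111110100110000 walk d0:-→d1:-→d2:-→d3:-→d4:-→d5:-→d6:-→d7:-→d8:-→d9:-→d10:-→d11:-→d12:H0→d13:-→d14:-→d15:-→d16:-→d17:-→d18:-→d19:-→d20:-→d21:-→d22:-→d23:-→d24:H2→d25:-→d26:- -> H2
  lookup 114.7.196.2: bits 0111001000000111110001 walk d0:-→d1:H2→d2:-→d3:-→d4:H1→d5:-→d6:-→d7:-→d8:-→d9:-→d10:-→d11:-→d12:-→d13:-→d14:-→d15:-→d16:-→d17:-→d18:-→d19:-→d20:-→d21:-→d22:H0 -> H0
  del 201.112.0.0/12 (clear depth 12)
  lookup 67.4.128.7: bits 0100001100000100100000 walk d0:-→d1:H2→d2:-→d3:-→d4:-→d5:-→d6:-→d7:-→d8:-→d9:-→d10:-→d11:-→d12:-→d13:-→d14:-→d15:-→d16:-→d17:-→d18:-→d19:-→d20:H2→d21:-→d22:- -> H2
  + 201.0.0.0/8 (H3) depth=8
  + 67.0.0.0/12 (H0) depth=12
  + 67.4.128.0/20 (H3) depth=20
  lookup 0.243.131.235: bits 0 walk d0:-→d1:H2 -> H2
  + 67.4.128.0/20 (H1) depth=20

== LOOKUPS ==
["H2","H2","H2","H2","H2","H2","H1","H1","H2","H2","H2","H0","H2","H2"]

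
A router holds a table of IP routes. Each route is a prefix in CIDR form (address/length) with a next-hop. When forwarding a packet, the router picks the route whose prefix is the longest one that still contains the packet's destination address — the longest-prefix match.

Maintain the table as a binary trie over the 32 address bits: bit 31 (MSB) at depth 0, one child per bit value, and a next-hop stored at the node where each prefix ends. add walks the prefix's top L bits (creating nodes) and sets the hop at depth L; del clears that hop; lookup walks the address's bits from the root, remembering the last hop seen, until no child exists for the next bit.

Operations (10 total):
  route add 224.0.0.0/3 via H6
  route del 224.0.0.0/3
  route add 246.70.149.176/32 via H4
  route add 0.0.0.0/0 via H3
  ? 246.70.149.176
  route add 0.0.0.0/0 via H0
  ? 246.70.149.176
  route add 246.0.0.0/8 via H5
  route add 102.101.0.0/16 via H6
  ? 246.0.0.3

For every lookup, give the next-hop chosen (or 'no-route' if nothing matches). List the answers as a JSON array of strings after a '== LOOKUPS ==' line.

Apply in order:
  add 224.0.0.0/3 -> H6 at depth 3
  - 224.0.0.0/3 clear@3
  add 246.70.149.176/32 -> H4 at depth 32
  add 0.0.0.0/0 -> H3 at depth 0
  lookup 246.70.149.176: bits 11110110010001101001010110110000 walk d0:H3→d1:-→d2:-→d3:-→d4:-→d5:-→d6:-→d7:-→d8:-→d9:-→d10:-→d11:-→d12:-→d13:-→d14:-→d15:-→d16:-→d17:-→d18:-→d19:-→d20:-→d21:-→d22:-→d23:-→d24:-→d25:-→d26:-→d27:-→d28:-→d29:-→d30:-→d31:-→d32:H4 -> H4
  add 0.0.0.0/0 -> H0 at depth 0
  lookup 246.70.149.176: bits 11110110010001101001010110110000 walk d0:H0→d1:-→d2:-→d3:-→d4:-→d5:-→d6:-→d7:-→d8:-→d9:-→d10:-→d11:-→d12:-→d13:-→d14:-→d15:-→d16:-→d17:-→d18:-→d19:-→d20:-→d21:-→d22:-→d23:-→d24:-→d25:-→d26:-→d27:-→d28:-→d29:-→d30:-→d31:-→d32:H4 -> H4
  add 246.0.0.0/8 -> H5 at depth 8
  add 102.101.0.0/16 -> H6 at depth 16
  lookup 246.0.0.3: bits 111101100 walk d0:H0→d1:-→d2:-→d3:-→d4:-→d5:-→d6:-→d7:-→d8:H5→d9:- -> H5

== LOOKUPS ==
["H4","H4","H5"]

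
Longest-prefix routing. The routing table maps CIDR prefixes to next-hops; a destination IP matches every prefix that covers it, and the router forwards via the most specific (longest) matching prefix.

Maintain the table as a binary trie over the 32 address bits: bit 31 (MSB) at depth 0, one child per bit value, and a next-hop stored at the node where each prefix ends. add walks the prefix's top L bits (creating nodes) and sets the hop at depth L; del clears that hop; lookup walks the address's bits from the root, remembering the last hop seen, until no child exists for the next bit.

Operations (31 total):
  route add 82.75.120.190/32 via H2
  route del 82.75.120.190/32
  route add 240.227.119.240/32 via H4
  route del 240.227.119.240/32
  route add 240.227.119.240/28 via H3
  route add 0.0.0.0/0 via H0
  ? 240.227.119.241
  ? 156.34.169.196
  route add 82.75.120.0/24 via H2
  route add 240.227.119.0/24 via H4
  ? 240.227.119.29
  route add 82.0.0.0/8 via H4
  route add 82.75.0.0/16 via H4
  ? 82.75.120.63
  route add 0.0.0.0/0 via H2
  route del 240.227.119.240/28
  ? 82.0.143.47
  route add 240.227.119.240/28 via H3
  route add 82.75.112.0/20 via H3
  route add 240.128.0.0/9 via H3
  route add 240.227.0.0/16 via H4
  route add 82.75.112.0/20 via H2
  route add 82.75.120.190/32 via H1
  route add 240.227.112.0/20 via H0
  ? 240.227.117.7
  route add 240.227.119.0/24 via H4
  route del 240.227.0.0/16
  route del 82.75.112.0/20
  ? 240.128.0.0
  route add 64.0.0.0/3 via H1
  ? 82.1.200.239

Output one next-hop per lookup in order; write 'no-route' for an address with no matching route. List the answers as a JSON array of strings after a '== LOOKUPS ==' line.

Trace:
  add 82.75.120.190/32 -> H2 at depth 32
  - 82.75.120.190/32 clear@32
  add 240.227.119.240/32 -> H4 at depth 32
  - 240.227.119.240/32 clear@32
  add 240.227.119.240/28 -> H3 at depth 28
  add 0.0.0.0/0 -> H0 at depth 0
  lookup 240.227.119.241: bits 1111000011100011011101111111000 walk d0:H0→d1:-→d2:-→d3:-→d4:-→d5:-→d6:-→d7:-→d8:-→d9:-→d10:-→d11:-→d12:-→d13:-→d14:-→d15:-→d16:-→d17:-→d18:-→d19:-→d20:-→d21:-→d22:-→d23:-→d24:-→d25:-→d26:-→d27:-→d28:H3→d29:-→d30:-→d31:- -> H3
  lookup 156.34.169.196: bits 1 walk d0:H0→d1:- -> H0
  add 82.75.120.0/24 -> H2 at depth 24
  add 240.227.119.0/24 -> H4 at depth 24
  lookup 240.227.119.29: bits 111100001110001101110111 walk d0:H0→d1:-→d2:-→d3:-→d4:-→d5:-→d6:-→d7:-→d8:-→d9:-→d10:-→d11:-→d12:-→d13:-→d14:-→d15:-→d16:-→d17:-→d18:-→d19:-→d20:-→d21:-→d22:-→d23:-→d24:H4 -> H4
  add 82.0.0.0/8 -> H4 at depth 8
  add 82.75.0.0/16 -> H4 at depth 16
  lookup 82.75.120.63: bits 010100100100101101111000 walk d0:H0→d1:-→d2:-→d3:-→d4:-→d5:-→d6:-→d7:-→d8:H4→d9:-→d10:-→d11:-→d12:-→d13:-→d14:-→d15:-→d16:H4→d17:-→d18:-→d19:-→d20:-→d21:-→d22:-→d23:-→d24:H2 -> H2
  add 0.0.0.0/0 -> H2 at depth 0
  - 240.227.119.240/28 clear@28
  lookup 82.0.143.47: bits 010100100 walk d0:H2→d1:-→d2:-→d3:-→d4:-→d5:-→d6:-→d7:-→d8:H4→d9:- -> H4
  add 240.227.119.240/28 -> H3 at depth 28
  add 82.75.112.0/20 -> H3 at depth 20
  add 240.128.0.0/9 -> H3 at depth 9
  add 240.227.0.0/16 -> H4 at depth 16
  add 82.75.112.0/20 -> H2 at depth 20
  add 82.75.120.190/32 -> H1 at depth 32
  add 240.227.112.0/20 -> H0 at depth 20
  lookup 240.227.117.7: bits 1111000011100011011101 walk d0:H2→d1:-→d2:-→d3:-→d4:-→d5:-→d6:-→d7:-→d8:-→d9:H3→d10:-→d11:-→d12:-→d13:-→d14:-→d15:-→d16:H4→d17:-→d18:-→d19:-→d20:H0→d21:-→d22:- -> H0
  add 240.227.119.0/24 -> H4 at depth 24
  - 240.227.0.0/16 clear@16
  - 82.75.112.0/20 clear@20
  lookup 240.128.0.0: bits 111100001 walk d0:H2→d1:-→d2:-→d3:-→d4:-→d5:-→d6:-→d7:-→d8:-→d9:H3 -> H3
  add 64.0.0.0/3 -> H1 at depth 3
  lookup 82.1.200.239: bits 010100100 walk d0:H2→d1:-→d2:-→d3:H1→d4:-→d5:-→d6:-→d7:-→d8:H4→d9:- -> H4

== LOOKUPS ==
["H3","H0","H4","H2","H4","H0","H3","H4"]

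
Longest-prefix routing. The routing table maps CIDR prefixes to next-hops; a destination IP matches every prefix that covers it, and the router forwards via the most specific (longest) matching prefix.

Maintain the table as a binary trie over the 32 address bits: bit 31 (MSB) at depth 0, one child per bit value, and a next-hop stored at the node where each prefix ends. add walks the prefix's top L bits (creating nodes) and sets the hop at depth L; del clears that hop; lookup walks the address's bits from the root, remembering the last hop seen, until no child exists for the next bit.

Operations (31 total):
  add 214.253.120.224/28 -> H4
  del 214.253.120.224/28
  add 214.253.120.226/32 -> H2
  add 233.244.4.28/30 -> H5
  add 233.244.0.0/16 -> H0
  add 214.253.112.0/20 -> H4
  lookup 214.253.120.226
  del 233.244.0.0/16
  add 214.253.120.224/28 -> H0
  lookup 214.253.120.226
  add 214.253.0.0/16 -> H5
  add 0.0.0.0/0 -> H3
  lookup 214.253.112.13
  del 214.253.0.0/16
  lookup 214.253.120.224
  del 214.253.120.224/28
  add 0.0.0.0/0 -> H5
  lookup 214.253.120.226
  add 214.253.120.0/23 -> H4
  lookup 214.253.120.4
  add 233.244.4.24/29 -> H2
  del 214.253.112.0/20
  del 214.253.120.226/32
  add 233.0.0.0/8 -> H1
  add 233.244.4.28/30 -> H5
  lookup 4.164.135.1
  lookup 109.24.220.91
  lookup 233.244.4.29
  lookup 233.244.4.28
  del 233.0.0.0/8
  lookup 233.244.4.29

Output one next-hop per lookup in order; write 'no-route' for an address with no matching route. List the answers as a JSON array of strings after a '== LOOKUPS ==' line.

Process each operation:
  add 214.253.120.224/28 -> H4 at depth 28
  del 214.253.120.224/28 (clear depth 28)
  add 214.253.120.226/32 -> H2 at depth 32
  add 233.244.4.28/30 -> H5 at depth 30
  add 233.244.0.0/16 -> H0 at depth 16
  add 214.253.112.0/20 -> H4 at depth 20
  Q 214.253.120.226: descend 11010110111111010111100011100010 ; hops seen [H4,H2] ; pick H2
  del 233.244.0.0/16 (clear depth 16)
  add 214.253.120.224/28 -> H0 at depth 28
  Q 214.253.120.226: descend 11010110111111010111100011100010 ; hops seen [H4,H0,H2] ; pick H2
  add 214.253.0.0/16 -> H5 at depth 16
  add 0.0.0.0/0 -> H3 at depth 0
  Q 214.253.112.13: descend 11010110111111010111 ; hops seen [H3,H5,H4] ; pick H4
  del 214.253.0.0/16 (clear depth 16)
  Q 214.253.120.224: descend 110101101111110101111000111000 ; hops seen [H3,H4,H0] ; pick H0
  del 214.253.120.224/28 (clear depth 28)
  add 0.0.0.0/0 -> H5 at depth 0
  Q 214.253.120.226: descend 11010110111111010111100011100010 ; hops seen [H5,H4,H2] ; pick H2
  add 214.253.120.0/23 -> H4 at depth 23
  Q 214.253.120.4: descend 110101101111110101111000 ; hops seen [H5,H4,H4] ; pick H4
  add 233.244.4.24/29 -> H2 at depth 29
  del 214.253.112.0/20 (clear depth 20)
  del 214.253.120.226/32 (clear depth 32)
  add 233.0.0.0/8 -> H1 at depth 8
  add 233.244.4.28/30 -> H5 at depth 30
  Q 4.164.135.1: descend ε ; hops seen [H5] ; pick H5
  Q 109.24.220.91: descend ε ; hops seen [H5] ; pick H5
  Q 233.244.4.29: descend 111010011111010000000100000111 ; hops seen [H5,H1,H2,H5] ; pick H5
  Q 233.244.4.28: descend 111010011111010000000100000111 ; hops seen [H5,H1,H2,H5] ; pick H5
  del 233.0.0.0/8 (clear depth 8)
  Q 233.244.4.29: descend 111010011111010000000100000111 ; hops seen [H5,H2,H5] ; pick H5

== LOOKUPS ==
["H2","H2","H4","H0","H2","H4","H5","H5","H5","H5","H5"]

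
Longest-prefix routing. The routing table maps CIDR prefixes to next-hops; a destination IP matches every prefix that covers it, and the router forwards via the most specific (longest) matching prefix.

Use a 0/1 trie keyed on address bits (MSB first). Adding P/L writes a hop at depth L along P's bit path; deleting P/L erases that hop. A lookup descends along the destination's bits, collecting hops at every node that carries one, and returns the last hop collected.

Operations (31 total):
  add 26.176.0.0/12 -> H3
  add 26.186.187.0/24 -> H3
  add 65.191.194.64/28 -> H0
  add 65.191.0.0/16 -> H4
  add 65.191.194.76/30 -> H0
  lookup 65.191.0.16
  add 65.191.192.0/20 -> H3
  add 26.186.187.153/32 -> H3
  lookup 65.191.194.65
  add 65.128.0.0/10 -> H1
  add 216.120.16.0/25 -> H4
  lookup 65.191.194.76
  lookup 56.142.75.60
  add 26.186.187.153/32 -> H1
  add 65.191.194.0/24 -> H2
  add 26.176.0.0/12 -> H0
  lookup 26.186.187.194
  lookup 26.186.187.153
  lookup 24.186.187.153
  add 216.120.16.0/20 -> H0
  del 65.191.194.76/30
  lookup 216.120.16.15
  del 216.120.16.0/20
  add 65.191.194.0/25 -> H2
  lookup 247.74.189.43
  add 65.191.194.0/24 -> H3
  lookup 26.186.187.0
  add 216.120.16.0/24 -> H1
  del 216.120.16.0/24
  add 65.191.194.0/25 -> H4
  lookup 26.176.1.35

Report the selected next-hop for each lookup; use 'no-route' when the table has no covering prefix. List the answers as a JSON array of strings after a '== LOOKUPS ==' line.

Process each operation:
  add 26.176.0.0/12 -> H3 at depth 12
  add 26.186.187.0/24 -> H3 at depth 24
  add 65.191.194.64/28 -> H0 at depth 28
  add 65.191.0.0/16 -> H4 at depth 16
  add 65.191.194.76/30 -> H0 at depth 30
  lookup 65.191.0.16: bits 0100000110111111 walk d0:-→d1:-→d2:-→d3:-→d4:-→d5:-→d6:-→d7:-→d8:-→d9:-→d10:-→d11:-→d12:-→d13:-→d14:-→d15:-→d16:H4 -> H4
  add 65.191.192.0/20 -> H3 at depth 20
  add 26.186.187.153/32 -> H3 at depth 32
  lookup 65.191.194.65: bits 0100000110111111110000100100 walk d0:-→d1:-→d2:-→d3:-→d4:-→d5:-→d6:-→d7:-→d8:-→d9:-→d10:-→d11:-→d12:-→d13:-→d14:-→d15:-→d16:H4→d17:-→d18:-→d19:-→d20:H3→d21:-→d22:-→d23:-→d24:-→d25:-→d26:-→d27:-→d28:H0 -> H0
  add 65.128.0.0/10 -> H1 at depth 10
  add 216.120.16.0/25 -> H4 at depth 25
  lookup 65.191.194.76: bits 010000011011111111000010010011 walk d0:-→d1:-→d2:-→d3:-→d4:-→d5:-→d6:-→d7:-→d8:-→d9:-→d10:H1→d11:-→d12:-→d13:-→d14:-→d15:-→d16:H4→d17:-→d18:-→d19:-→d20:H3→d21:-→d22:-→d23:-→d24:-→d25:-→d26:-→d27:-→d28:H0→d29:-→d30:H0 -> H0
  lookup 56.142.75.60: bits 00 walk d0:-→d1:-→d2:- -> no-route
  add 26.186.187.153/32 -> H1 at depth 32
  add 65.191.194.0/24 -> H2 at depth 24
  add 26.176.0.0/12 -> H0 at depth 12
  lookup 26.186.187.194: bits 0001101010111010101110111 walk d0:-→d1:-→d2:-→d3:-→d4:-→d5:-→d6:-→d7:-→d8:-→d9:-→d10:-→d11:-→d12:H0→d13:-→d14:-→d15:-→d16:-→d17:-→d18:-→d19:-→d20:-→d21:-→d22:-→d23:-→d24:H3→d25:- -> H3
  lookup 26.186.187.153: bits 00011010101110101011101110011001 walk d0:-→d1:-→d2:-→d3:-→d4:-→d5:-→d6:-→d7:-→d8:-→d9:-→d10:-→d11:-→d12:H0→d13:-→d14:-→d15:-→d16:-→d17:-→d18:-→d19:-→d20:-→d21:-→d22:-→d23:-→d24:H3→d25:-→d26:-→d27:-→d28:-→d29:-→d30:-→d31:-→d32:H1 -> H1
  lookup 24.186.187.153: bits 000110 walk d0:-→d1:-→d2:-→d3:-→d4:-→d5:-→d6:- -> no-route
  add 216.120.16.0/20 -> H0 at depth 20
  del 65.191.194.76/30 (clear depth 30)
  lookup 216.120.16.15: bits 1101100001111000000100000 walk d0:-→d1:-→d2:-→d3:-→d4:-→d5:-→d6:-→d7:-→d8:-→d9:-→d10:-→d11:-→d12:-→d13:-→d14:-→d15:-→d16:-→d17:-→d18:-→d19:-→d20:H0→d21:-→d22:-→d23:-→d24:-→d25:H4 -> H4
  del 216.120.16.0/20 (clear depth 20)
  add 65.191.194.0/25 -> H2 at depth 25
  lookup 247.74.189.43: bits 11 walk d0:-→d1:-→d2:- -> no-route
  add 65.191.194.0/24 -> H3 at depth 24
  lookup 26.186.187.0: bits 000110101011101010111011 walk d0:-→d1:-→d2:-→d3:-→d4:-→d5:-→d6:-→d7:-→d8:-→d9:-→d10:-→d11:-→d12:H0→d13:-→d14:-→d15:-→d16:-→d17:-→d18:-→d19:-→d20:-→d21:-→d22:-→d23:-→d24:H3 -> H3
  add 216.120.16.0/24 -> H1 at depth 24
  del 216.120.16.0/24 (clear depth 24)
  add 65.191.194.0/25 -> H4 at depth 25
  lookup 26.176.1.35: bits 000110101011 walk d0:-→d1:-→d2:-→d3:-→d4:-→d5:-→d6:-→d7:-→d8:-→d9:-→d10:-→d11:-→d12:H0 -> H0

== LOOKUPS ==
["H4","H0","H0","no-route","H3","H1","no-route","H4","no-route","H3","H0"]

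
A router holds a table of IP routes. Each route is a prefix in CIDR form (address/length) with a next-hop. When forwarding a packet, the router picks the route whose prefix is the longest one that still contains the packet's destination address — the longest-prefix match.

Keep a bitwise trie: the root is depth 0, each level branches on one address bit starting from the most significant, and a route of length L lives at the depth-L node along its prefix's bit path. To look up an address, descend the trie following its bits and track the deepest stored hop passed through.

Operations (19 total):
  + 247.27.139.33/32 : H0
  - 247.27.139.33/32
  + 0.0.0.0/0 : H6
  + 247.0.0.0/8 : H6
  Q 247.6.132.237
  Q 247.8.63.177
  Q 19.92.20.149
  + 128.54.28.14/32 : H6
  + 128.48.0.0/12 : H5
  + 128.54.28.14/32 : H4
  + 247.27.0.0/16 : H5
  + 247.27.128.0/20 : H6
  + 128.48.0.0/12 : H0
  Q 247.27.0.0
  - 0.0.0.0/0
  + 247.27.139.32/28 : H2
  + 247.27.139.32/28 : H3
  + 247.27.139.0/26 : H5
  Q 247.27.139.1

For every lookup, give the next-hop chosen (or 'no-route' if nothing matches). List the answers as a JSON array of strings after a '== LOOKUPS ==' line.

Process each operation:
  + 247.27.139.33/32 (H0) depth=32
  del 247.27.139.33/32 (clear depth 32)
  + 0.0.0.0/0 (H6) depth=0
  + 247.0.0.0/8 (H6) depth=8
  Q 247.6.132.237: descend 11110111000 ; hops seen [H6,H6] ; pick H6
  Q 247.8.63.177: descend 11110111000 ; hops seen [H6,H6] ; pick H6
  Q 19.92.20.149: descend ε ; hops seen [H6] ; pick H6
  + 128.54.28.14/32 (H6) depth=32
  + 128.48.0.0/12 (H5) depth=12
  + 128.54.28.14/32 (H4) depth=32
  + 247.27.0.0/16 (H5) depth=16
  + 247.27.128.0/20 (H6) depth=20
  + 128.48.0.0/12 (H0) depth=12
  Q 247.27.0.0: descend 1111011100011011 ; hops seen [H6,H6,H5] ; pick H5
  del 0.0.0.0/0 (clear depth 0)
  + 247.27.139.32/28 (H2) depth=28
  + 247.27.139.32/28 (H3) depth=28
  + 247.27.139.0/26 (H5) depth=26
  Q 247.27.139.1: descend 11110111000110111000101100 ; hops seen [H6,H5,H6,H5] ; pick H5

== LOOKUPS ==
["H6","H6","H6","H5","H5"]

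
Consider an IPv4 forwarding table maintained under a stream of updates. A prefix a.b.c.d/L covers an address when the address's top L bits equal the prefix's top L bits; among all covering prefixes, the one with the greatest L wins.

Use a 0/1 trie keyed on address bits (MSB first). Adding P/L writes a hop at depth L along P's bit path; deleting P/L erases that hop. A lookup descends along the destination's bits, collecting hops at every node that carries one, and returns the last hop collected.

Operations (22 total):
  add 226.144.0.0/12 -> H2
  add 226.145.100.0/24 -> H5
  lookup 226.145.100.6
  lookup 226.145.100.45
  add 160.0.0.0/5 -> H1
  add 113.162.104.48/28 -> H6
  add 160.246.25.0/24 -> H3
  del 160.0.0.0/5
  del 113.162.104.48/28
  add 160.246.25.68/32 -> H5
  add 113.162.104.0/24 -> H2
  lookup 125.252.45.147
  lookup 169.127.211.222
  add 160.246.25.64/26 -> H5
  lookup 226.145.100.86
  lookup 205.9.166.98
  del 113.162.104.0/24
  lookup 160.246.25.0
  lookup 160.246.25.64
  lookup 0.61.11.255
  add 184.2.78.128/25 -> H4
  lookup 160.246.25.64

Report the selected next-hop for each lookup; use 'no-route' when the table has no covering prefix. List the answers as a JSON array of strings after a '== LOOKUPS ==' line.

Apply in order:
  + 226.144.0.0/12 (H2) depth=12
  + 226.145.100.0/24 (H5) depth=24
  lookup 226.145.100.6: bits 111000101001000101100100 walk d0:-→d1:-→d2:-→d3:-→d4:-→d5:-→d6:-→d7:-→d8:-→d9:-→d10:-→d11:-→d12:H2→d13:-→d14:-→d15:-→d16:-→d17:-→d18:-→d19:-→d20:-→d21:-→d22:-→d23:-→d24:H5 -> H5
  lookup 226.145.100.45: bits 111000101001000101100100 walk d0:-→d1:-→d2:-→d3:-→d4:-→d5:-→d6:-→d7:-→d8:-→d9:-→d10:-→d11:-→d12:H2→d13:-→d14:-→d15:-→d16:-→d17:-→d18:-→d19:-→d20:-→d21:-→d22:-→d23:-→d24:H5 -> H5
  + 160.0.0.0/5 (H1) depth=5
  + 113.162.104.48/28 (H6) depth=28
  + 160.246.25.0/24 (H3) depth=24
  - 160.0.0.0/5 clear@5
  - 113.162.104.48/28 clear@28
  + 160.246.25.68/32 (H5) depth=32
  + 113.162.104.0/24 (H2) depth=24
  lookup 125.252.45.147: bits 0111 walk d0:-→d1:-→d2:-→d3:-→d4:- -> no-route
  lookup 169.127.211.222: bits 1010 walk d0:-→d1:-→d2:-→d3:-→d4:- -> no-route
  + 160.246.25.64/26 (H5) depth=26
  lookup 226.145.100.86: bits 111000101001000101100100 walk d0:-→d1:-→d2:-→d3:-→d4:-→d5:-→d6:-→d7:-→d8:-→d9:-→d10:-→d11:-→d12:H2→d13:-→d14:-→d15:-→d16:-→d17:-→d18:-→d19:-→d20:-→d21:-→d22:-→d23:-→d24:H5 -> H5
  lookup 205.9.166.98: bits 11 walk d0:-→d1:-→d2:- -> no-route
  - 113.162.104.0/24 clear@24
  lookup 160.246.25.0: bits 1010000011110110000110010 walk d0:-→d1:-→d2:-→d3:-→d4:-→d5:-→d6:-→d7:-→d8:-→d9:-→d10:-→d11:-→d12:-→d13:-→d14:-→d15:-→d16:-→d17:-→d18:-→d19:-→d20:-→d21:-→d22:-→d23:-→d24:H3→d25:- -> H3
  lookup 160.246.25.64: bits 10100000111101100001100101000 walk d0:-→d1:-→d2:-→d3:-→d4:-→d5:-→d6:-→d7:-→d8:-→d9:-→d10:-→d11:-→d12:-→d13:-→d14:-→d15:-→d16:-→d17:-→d18:-→d19:-→d20:-→d21:-→d22:-→d23:-→d24:H3→d25:-→d26:H5→d27:-→d28:-→d29:- -> H5
  lookup 0.61.11.255: bits 0 walk d0:-→d1:- -> no-route
  + 184.2.78.128/25 (H4) depth=25
  lookup 160.246.25.64: bits 10100000111101100001100101000 walk d0:-→d1:-→d2:-→d3:-→d4:-→d5:-→d6:-→d7:-→d8:-→d9:-→d10:-→d11:-→d12:-→d13:-→d14:-→d15:-→d16:-→d17:-→d18:-→d19:-→d20:-→d21:-→d22:-→d23:-→d24:H3→d25:-→d26:H5→d27:-→d28:-→d29:- -> H5

== LOOKUPS ==
["H5","H5","no-route","no-route","H5","no-route","H3","H5","no-route","H5"]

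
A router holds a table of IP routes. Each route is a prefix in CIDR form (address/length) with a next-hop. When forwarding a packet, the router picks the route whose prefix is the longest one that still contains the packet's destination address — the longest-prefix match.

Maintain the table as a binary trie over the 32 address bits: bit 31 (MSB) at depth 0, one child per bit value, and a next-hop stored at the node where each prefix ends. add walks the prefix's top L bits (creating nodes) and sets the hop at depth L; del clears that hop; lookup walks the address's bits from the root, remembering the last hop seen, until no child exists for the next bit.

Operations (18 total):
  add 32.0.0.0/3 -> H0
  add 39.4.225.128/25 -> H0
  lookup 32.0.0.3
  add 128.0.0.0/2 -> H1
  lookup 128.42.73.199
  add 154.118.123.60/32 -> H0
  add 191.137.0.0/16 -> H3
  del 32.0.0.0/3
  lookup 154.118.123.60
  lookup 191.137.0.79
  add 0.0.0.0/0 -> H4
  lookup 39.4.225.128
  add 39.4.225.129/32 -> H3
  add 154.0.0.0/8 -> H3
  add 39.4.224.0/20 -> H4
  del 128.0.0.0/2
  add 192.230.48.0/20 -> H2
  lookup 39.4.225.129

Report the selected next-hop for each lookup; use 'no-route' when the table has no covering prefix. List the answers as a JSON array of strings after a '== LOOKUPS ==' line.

Trace:
  + 32.0.0.0/3 (H0) depth=3
  + 39.4.225.128/25 (H0) depth=25
  ? 32.0.0.3  path d0:-→d1:-→d2:-→d3:H0→d4:-→d5:-  best=H0
  + 128.0.0.0/2 (H1) depth=2
  ? 128.42.73.199  path d0:-→d1:-→d2:H1  best=H1
  + 154.118.123.60/32 (H0) depth=32
  + 191.137.0.0/16 (H3) depth=16
  del 32.0.0.0/3 (clear depth 3)
  ? 154.118.123.60  path d0:-→d1:-→d2:H1→d3:-→d4:-→d5:-→d6:-→d7:-→d8:-→d9:-→d10:-→d11:-→d12:-→d13:-→d14:-→d15:-→d16:-→d17:-→d18:-→d19:-→d20:-→d21:-→d22:-→d23:-→d24:-→d25:-→d26:-→d27:-→d28:-→d29:-→d30:-→d31:-→d32:H0  best=H0
  ? 191.137.0.79  path d0:-→d1:-→d2:H1→d3:-→d4:-→d5:-→d6:-→d7:-→d8:-→d9:-→d10:-→d11:-→d12:-→d13:-→d14:-→d15:-→d16:H3  best=H3
  + 0.0.0.0/0 (H4) depth=0
  ? 39.4.225.128  path d0:H4→d1:-→d2:-→d3:-→d4:-→d5:-→d6:-→d7:-→d8:-→d9:-→d10:-→d11:-→d12:-→d13:-→d14:-→d15:-→d16:-→d17:-→d18:-→d19:-→d20:-→d21:-→d22:-→d23:-→d24:-→d25:H0  best=H0
  + 39.4.225.129/32 (H3) depth=32
  + 154.0.0.0/8 (H3) depth=8
  + 39.4.224.0/20 (H4) depth=20
  del 128.0.0.0/2 (clear depth 2)
  + 192.230.48.0/20 (H2) depth=20
  ? 39.4.225.129  path d0:H4→d1:-→d2:-→d3:-→d4:-→d5:-→d6:-→d7:-→d8:-→d9:-→d10:-→d11:-→d12:-→d13:-→d14:-→d15:-→d16:-→d17:-→d18:-→d19:-→d20:H4→d21:-→d22:-→d23:-→d24:-→d25:H0→d26:-→d27:-→d28:-→d29:-→d30:-→d31:-→d32:H3  best=H3

== LOOKUPS ==
["H0","H1","H0","H3","H0","H3"]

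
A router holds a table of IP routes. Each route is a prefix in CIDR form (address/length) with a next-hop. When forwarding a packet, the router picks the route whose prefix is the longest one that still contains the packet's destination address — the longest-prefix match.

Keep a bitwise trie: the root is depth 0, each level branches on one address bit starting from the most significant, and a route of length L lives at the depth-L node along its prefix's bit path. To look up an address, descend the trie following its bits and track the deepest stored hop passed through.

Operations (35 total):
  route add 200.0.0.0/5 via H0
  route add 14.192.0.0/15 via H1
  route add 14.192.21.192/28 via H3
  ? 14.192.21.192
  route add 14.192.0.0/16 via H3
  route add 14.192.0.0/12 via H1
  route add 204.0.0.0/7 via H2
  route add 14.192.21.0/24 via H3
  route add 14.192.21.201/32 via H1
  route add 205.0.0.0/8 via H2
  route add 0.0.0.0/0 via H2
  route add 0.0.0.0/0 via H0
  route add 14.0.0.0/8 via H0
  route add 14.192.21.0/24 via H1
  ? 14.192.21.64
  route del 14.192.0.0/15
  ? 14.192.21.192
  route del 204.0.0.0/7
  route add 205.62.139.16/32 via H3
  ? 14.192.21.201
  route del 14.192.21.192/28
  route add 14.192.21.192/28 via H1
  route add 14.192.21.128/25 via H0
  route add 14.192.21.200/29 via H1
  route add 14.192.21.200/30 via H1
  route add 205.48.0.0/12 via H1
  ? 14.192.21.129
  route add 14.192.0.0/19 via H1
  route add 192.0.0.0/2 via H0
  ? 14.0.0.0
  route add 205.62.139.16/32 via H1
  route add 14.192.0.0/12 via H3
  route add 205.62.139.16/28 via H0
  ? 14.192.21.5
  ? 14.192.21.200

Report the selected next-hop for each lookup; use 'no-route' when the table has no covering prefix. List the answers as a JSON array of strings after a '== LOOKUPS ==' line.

Trace:
  + 200.0.0.0/5 (H0) depth=5
  + 14.192.0.0/15 (H1) depth=15
  + 14.192.21.192/28 (H3) depth=28
  ? 14.192.21.192  path d0:-→d1:-→d2:-→d3:-→d4:-→d5:-→d6:-→d7:-→d8:-→d9:-→d10:-→d11:-→d12:-→d13:-→d14:-→d15:H1→d16:-→d17:-→d18:-→d19:-→d20:-→d21:-→d22:-→d23:-→d24:-→d25:-→d26:-→d27:-→d28:H3  best=H3
  + 14.192.0.0/16 (H3) depth=16
  + 14.192.0.0/12 (H1) depth=12
  + 204.0.0.0/7 (H2) depth=7
  + 14.192.21.0/24 (H3) depth=24
  + 14.192.21.201/32 (H1) depth=32
  + 205.0.0.0/8 (H2) depth=8
  + 0.0.0.0/0 (H2) depth=0
  + 0.0.0.0/0 (H0) depth=0
  + 14.0.0.0/8 (H0) depth=8
  + 14.192.21.0/24 (H1) depth=24
  ? 14.192.21.64  path d0:H0→d1:-→d2:-→d3:-→d4:-→d5:-→d6:-→d7:-→d8:H0→d9:-→d10:-→d11:-→d12:H1→d13:-→d14:-→d15:H1→d16:H3→d17:-→d18:-→d19:-→d20:-→d21:-→d22:-→d23:-→d24:H1  best=H1
  del 14.192.0.0/15 (clear depth 15)
  ? 14.192.21.192  path d0:H0→d1:-→d2:-→d3:-→d4:-→d5:-→d6:-→d7:-→d8:H0→d9:-→d10:-→d11:-→d12:H1→d13:-→d14:-→d15:-→d16:H3→d17:-→d18:-→d19:-→d20:-→d21:-→d22:-→d23:-→d24:H1→d25:-→d26:-→d27:-→d28:H3  best=H3
  del 204.0.0.0/7 (clear depth 7)
  + 205.62.139.16/32 (H3) depth=32
  ? 14.192.21.201  path d0:H0→d1:-→d2:-→d3:-→d4:-→d5:-→d6:-→d7:-→d8:H0→d9:-→d10:-→d11:-→d12:H1→d13:-→d14:-→d15:-→d16:H3→d17:-→d18:-→d19:-→d20:-→d21:-→d22:-→d23:-→d24:H1→d25:-→d26:-→d27:-→d28:H3→d29:-→d30:-→d31:-→d32:H1  best=H1
  del 14.192.21.192/28 (clear depth 28)
  + 14.192.21.192/28 (H1) depth=28
  + 14.192.21.128/25 (H0) depth=25
  + 14.192.21.200/29 (H1) depth=29
  + 14.192.21.200/30 (H1) depth=30
  + 205.48.0.0/12 (H1) depth=12
  ? 14.192.21.129  path d0:H0→d1:-→d2:-→d3:-→d4:-→d5:-→d6:-→d7:-→d8:H0→d9:-→d10:-→d11:-→d12:H1→d13:-→d14:-→d15:-→d16:H3→d17:-→d18:-→d19:-→d20:-→d21:-→d22:-→d23:-→d24:H1→d25:H0  best=H0
  + 14.192.0.0/19 (H1) depth=19
  + 192.0.0.0/2 (H0) depth=2
  ? 14.0.0.0  path d0:H0→d1:-→d2:-→d3:-→d4:-→d5:-→d6:-→d7:-→d8:H0  best=H0
  + 205.62.139.16/32 (H1) depth=32
  + 14.192.0.0/12 (H3) depth=12
  + 205.62.139.16/28 (H0) depth=28
  ? 14.192.21.5  path d0:H0→d1:-→d2:-→d3:-→d4:-→d5:-→d6:-→d7:-→d8:H0→d9:-→d10:-→d11:-→d12:H3→d13:-→d14:-→d15:-→d16:H3→d17:-→d18:-→d19:H1→d20:-→d21:-→d22:-→d23:-→d24:H1  best=H1
  ? 14.192.21.200  path d0:H0→d1:-→d2:-→d3:-→d4:-→d5:-→d6:-→d7:-→d8:H0→d9:-→d10:-→d11:-→d12:H3→d13:-→d14:-→d15:-→d16:H3→d17:-→d18:-→d19:H1→d20:-→d21:-→d22:-→d23:-→d24:H1→d25:H0→d26:-→d27:-→d28:H1→d29:H1→d30:H1→d31:-  best=H1

== LOOKUPS ==
["H3","H1","H3","H1","H0","H0","H1","H1"]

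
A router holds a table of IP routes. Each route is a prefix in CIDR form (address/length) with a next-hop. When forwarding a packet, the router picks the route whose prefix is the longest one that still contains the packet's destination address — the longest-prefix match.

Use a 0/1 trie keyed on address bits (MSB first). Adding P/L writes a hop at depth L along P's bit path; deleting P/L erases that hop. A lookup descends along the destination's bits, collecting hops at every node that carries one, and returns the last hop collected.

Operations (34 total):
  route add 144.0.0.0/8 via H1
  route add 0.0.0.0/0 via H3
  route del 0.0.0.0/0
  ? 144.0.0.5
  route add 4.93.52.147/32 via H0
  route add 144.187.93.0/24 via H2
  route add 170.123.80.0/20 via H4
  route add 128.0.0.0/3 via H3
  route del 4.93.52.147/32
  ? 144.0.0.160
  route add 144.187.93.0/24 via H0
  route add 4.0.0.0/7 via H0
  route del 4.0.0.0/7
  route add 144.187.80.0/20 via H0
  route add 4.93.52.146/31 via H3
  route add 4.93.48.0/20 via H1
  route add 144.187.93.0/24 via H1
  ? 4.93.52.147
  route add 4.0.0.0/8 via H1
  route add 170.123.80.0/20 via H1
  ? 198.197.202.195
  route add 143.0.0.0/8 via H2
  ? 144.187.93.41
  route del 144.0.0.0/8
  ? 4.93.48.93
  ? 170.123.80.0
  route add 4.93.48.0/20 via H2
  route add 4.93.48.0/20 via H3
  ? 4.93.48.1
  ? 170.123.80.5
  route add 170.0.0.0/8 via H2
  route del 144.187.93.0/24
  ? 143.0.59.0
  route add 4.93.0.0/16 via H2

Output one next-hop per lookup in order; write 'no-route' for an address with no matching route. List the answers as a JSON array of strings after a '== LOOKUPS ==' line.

Process each operation:
  add 144.0.0.0/8 -> H1 at depth 8
  add 0.0.0.0/0 -> H3 at depth 0
  - 0.0.0.0/0 clear@0
  Q 144.0.0.5: descend 10010000 ; hops seen [H1] ; pick H1
  add 4.93.52.147/32 -> H0 at depth 32
  add 144.187.93.0/24 -> H2 at depth 24
  add 170.123.80.0/20 -> H4 at depth 20
  add 128.0.0.0/3 -> H3 at depth 3
  - 4.93.52.147/32 clear@32
  Q 144.0.0.160: descend 10010000 ; hops seen [H3,H1] ; pick H1
  add 144.187.93.0/24 -> H0 at depth 24
  add 4.0.0.0/7 -> H0 at depth 7
  - 4.0.0.0/7 clear@7
  add 144.187.80.0/20 -> H0 at depth 20
  add 4.93.52.146/31 -> H3 at depth 31
  add 4.93.48.0/20 -> H1 at depth 20
  add 144.187.93.0/24 -> H1 at depth 24
  Q 4.93.52.147: descend 00000100010111010011010010010011 ; hops seen [H1,H3] ; pick H3
  add 4.0.0.0/8 -> H1 at depth 8
  add 170.123.80.0/20 -> H1 at depth 20
  Q 198.197.202.195: descend 1 ; hops seen [∅] ; pick no-route
  add 143.0.0.0/8 -> H2 at depth 8
  Q 144.187.93.41: descend 100100001011101101011101 ; hops seen [H3,H1,H0,H1] ; pick H1
  - 144.0.0.0/8 clear@8
  Q 4.93.48.93: descend 000001000101110100110 ; hops seen [H1,H1] ; pick H1
  Q 170.123.80.0: descend 10101010011110110101 ; hops seen [H1] ; pick H1
  add 4.93.48.0/20 -> H2 at depth 20
  add 4.93.48.0/20 -> H3 at depth 20
  Q 4.93.48.1: descend 000001000101110100110 ; hops seen [H1,H3] ; pick H3
  Q 170.123.80.5: descend 10101010011110110101 ; hops seen [H1] ; pick H1
  add 170.0.0.0/8 -> H2 at depth 8
  - 144.187.93.0/24 clear@24
  Q 143.0.59.0: descend 10001111 ; hops seen [H3,H2] ; pick H2
  add 4.93.0.0/16 -> H2 at depth 16

== LOOKUPS ==
["H1","H1","H3","no-route","H1","H1","H1","H3","H1","H2"]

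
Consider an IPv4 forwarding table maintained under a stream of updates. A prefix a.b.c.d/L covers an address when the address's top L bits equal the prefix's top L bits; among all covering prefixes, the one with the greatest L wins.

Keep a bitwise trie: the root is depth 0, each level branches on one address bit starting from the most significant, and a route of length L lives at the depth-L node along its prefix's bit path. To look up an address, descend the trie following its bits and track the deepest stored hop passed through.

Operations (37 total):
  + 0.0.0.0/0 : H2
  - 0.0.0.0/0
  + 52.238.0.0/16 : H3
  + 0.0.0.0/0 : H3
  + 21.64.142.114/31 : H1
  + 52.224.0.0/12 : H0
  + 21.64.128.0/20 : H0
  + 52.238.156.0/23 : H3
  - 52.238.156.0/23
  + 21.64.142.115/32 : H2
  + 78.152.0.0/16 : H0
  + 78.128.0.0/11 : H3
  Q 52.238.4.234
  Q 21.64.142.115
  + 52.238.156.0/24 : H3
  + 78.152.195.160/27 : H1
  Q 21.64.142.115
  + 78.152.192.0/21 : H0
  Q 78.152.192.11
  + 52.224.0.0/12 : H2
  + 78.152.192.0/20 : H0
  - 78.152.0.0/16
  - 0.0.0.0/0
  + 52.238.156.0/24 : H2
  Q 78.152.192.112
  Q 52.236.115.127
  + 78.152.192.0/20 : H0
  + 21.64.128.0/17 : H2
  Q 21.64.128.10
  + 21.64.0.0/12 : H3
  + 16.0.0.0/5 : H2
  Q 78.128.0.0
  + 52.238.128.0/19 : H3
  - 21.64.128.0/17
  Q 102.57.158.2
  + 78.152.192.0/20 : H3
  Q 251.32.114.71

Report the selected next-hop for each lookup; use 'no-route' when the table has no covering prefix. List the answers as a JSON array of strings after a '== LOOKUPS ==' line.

Process each operation:
  + 0.0.0.0/0 (H2) depth=0
  - 0.0.0.0/0 clear@0
  + 52.238.0.0/16 (H3) depth=16
  + 0.0.0.0/0 (H3) depth=0
  + 21.64.142.114/31 (H1) depth=31
  + 52.224.0.0/12 (H0) depth=12
  + 21.64.128.0/20 (H0) depth=20
  + 52.238.156.0/23 (H3) depth=23
  - 52.238.156.0/23 clear@23
  + 21.64.142.115/32 (H2) depth=32
  + 78.152.0.0/16 (H0) depth=16
  + 78.128.0.0/11 (H3) depth=11
  Q 52.238.4.234: descend 0011010011101110 ; hops seen [H3,H0,H3] ; pick H3
  Q 21.64.142.115: descend 00010101010000001000111001110011 ; hops seen [H3,H0,H1,H2] ; pick H2
  + 52.238.156.0/24 (H3) depth=24
  + 78.152.195.160/27 (H1) depth=27
  Q 21.64.142.115: descend 00010101010000001000111001110011 ; hops seen [H3,H0,H1,H2] ; pick H2
  + 78.152.192.0/21 (H0) depth=21
  Q 78.152.192.11: descend 0100111010011000110000 ; hops seen [H3,H3,H0,H0] ; pick H0
  + 52.224.0.0/12 (H2) depth=12
  + 78.152.192.0/20 (H0) depth=20
  - 78.152.0.0/16 clear@16
  - 0.0.0.0/0 clear@0
  + 52.238.156.0/24 (H2) depth=24
  Q 78.152.192.112: descend 0100111010011000110000 ; hops seen [H3,H0,H0] ; pick H0
  Q 52.236.115.127: descend 00110100111011 ; hops seen [H2] ; pick H2
  + 78.152.192.0/20 (H0) depth=20
  + 21.64.128.0/17 (H2) depth=17
  Q 21.64.128.10: descend 00010101010000001000 ; hops seen [H2,H0] ; pick H0
  + 21.64.0.0/12 (H3) depth=12
  + 16.0.0.0/5 (H2) depth=5
  Q 78.128.0.0: descend 01001110100 ; hops seen [H3] ; pick H3
  + 52.238.128.0/19 (H3) depth=19
  - 21.64.128.0/17 clear@17
  Q 102.57.158.2: descend 01 ; hops seen [∅] ; pick no-route
  + 78.152.192.0/20 (H3) depth=20
  Q 251.32.114.71: descend ε ; hops seen [∅] ; pick no-route

== LOOKUPS ==
["H3","H2","H2","H0","H0","H2","H0","H3","no-route","no-route"]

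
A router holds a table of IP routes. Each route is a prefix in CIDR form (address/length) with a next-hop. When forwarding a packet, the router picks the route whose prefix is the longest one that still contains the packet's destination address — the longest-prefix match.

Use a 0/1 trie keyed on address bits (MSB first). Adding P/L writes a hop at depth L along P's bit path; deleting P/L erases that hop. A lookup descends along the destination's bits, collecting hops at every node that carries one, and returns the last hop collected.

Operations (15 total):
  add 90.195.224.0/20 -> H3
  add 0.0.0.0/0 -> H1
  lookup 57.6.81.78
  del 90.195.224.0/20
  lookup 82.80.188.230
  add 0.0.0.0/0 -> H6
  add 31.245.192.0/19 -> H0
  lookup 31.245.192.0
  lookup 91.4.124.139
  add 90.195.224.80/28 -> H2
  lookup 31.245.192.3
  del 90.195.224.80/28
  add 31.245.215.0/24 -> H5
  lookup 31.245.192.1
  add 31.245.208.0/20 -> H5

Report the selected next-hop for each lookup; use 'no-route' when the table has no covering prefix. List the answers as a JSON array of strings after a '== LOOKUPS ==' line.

Trace:
  add 90.195.224.0/20 -> H3 at depth 20
  add 0.0.0.0/0 -> H1 at depth 0
  ? 57.6.81.78  path d0:H1→d1:-  best=H1
  del 90.195.224.0/20 (clear depth 20)
  ? 82.80.188.230  path d0:H1→d1:-→d2:-→d3:-→d4:-  best=H1
  add 0.0.0.0/0 -> H6 at depth 0
  add 31.245.192.0/19 -> H0 at depth 19
  ? 31.245.192.0  path d0:H6→d1:-→d2:-→d3:-→d4:-→d5:-→d6:-→d7:-→d8:-→d9:-→d10:-→d11:-→d12:-→d13:-→d14:-→d15:-→d16:-→d17:-→d18:-→d19:H0  best=H0
  ? 91.4.124.139  path d0:H6→d1:-→d2:-→d3:-→d4:-→d5:-→d6:-→d7:-  best=H6
  add 90.195.224.80/28 -> H2 at depth 28
  ? 31.245.192.3  path d0:H6→d1:-→d2:-→d3:-→d4:-→d5:-→d6:-→d7:-→d8:-→d9:-→d10:-→d11:-→d12:-→d13:-→d14:-→d15:-→d16:-→d17:-→d18:-→d19:H0  best=H0
  del 90.195.224.80/28 (clear depth 28)
  add 31.245.215.0/24 -> H5 at depth 24
  ? 31.245.192.1  path d0:H6→d1:-→d2:-→d3:-→d4:-→d5:-→d6:-→d7:-→d8:-→d9:-→d10:-→d11:-→d12:-→d13:-→d14:-→d15:-→d16:-→d17:-→d18:-→d19:H0  best=H0
  add 31.245.208.0/20 -> H5 at depth 20

== LOOKUPS ==
["H1","H1","H0","H6","H0","H0"]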